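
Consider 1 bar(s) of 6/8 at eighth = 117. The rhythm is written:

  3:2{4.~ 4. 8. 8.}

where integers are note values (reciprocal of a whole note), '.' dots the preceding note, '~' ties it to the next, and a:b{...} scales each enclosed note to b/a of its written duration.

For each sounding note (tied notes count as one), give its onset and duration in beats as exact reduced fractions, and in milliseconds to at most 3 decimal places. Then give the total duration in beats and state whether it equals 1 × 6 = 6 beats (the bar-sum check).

1) 0.0ms=0b +2051.282ms=4b
2) 2051.282ms=4b +512.821ms=1b
3) 2564.103ms=5b +512.821ms=1b
Σ=6b of 6 (117bpm 6/8) — PASS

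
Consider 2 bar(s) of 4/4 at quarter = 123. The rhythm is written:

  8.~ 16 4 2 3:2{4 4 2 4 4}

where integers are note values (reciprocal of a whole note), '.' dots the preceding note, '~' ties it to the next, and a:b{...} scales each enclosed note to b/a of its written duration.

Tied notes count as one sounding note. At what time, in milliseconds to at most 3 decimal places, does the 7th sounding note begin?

note 7 onset = 20/3b = 3252.033ms

1. 0.0ms @ 0 + 487.805ms (1)
2. 487.805ms @ 1 + 487.805ms (1)
3. 975.61ms @ 2 + 975.61ms (2)
4. 1951.22ms @ 4 + 325.203ms (2/3)
5. 2276.423ms @ 14/3 + 325.203ms (2/3)
6. 2601.626ms @ 16/3 + 650.407ms (4/3)
7. 3252.033ms @ 20/3 + 325.203ms (2/3)
8. 3577.236ms @ 22/3 + 325.203ms (2/3)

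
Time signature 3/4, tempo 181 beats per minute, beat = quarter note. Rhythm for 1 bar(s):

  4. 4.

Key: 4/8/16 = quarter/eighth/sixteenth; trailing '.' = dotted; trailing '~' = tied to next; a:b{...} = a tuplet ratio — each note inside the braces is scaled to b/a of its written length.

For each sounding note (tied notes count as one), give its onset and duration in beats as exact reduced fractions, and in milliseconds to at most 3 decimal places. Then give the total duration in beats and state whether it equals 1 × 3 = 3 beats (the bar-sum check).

1) 0.0ms=0b +497.238ms=3/2b
2) 497.238ms=3/2b +497.238ms=3/2b
Σ=3b of 3 (181bpm 3/4) — PASS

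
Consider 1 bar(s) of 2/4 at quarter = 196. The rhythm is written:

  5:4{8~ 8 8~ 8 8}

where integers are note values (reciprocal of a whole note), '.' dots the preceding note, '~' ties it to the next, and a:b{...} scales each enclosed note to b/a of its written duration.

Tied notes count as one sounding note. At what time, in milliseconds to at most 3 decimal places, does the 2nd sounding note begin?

1. 0.0ms @ 0 + 244.898ms (4/5)
2. 244.898ms @ 4/5 + 244.898ms (4/5)
3. 489.796ms @ 8/5 + 122.449ms (2/5)

note 2 onset = 4/5b = 244.898ms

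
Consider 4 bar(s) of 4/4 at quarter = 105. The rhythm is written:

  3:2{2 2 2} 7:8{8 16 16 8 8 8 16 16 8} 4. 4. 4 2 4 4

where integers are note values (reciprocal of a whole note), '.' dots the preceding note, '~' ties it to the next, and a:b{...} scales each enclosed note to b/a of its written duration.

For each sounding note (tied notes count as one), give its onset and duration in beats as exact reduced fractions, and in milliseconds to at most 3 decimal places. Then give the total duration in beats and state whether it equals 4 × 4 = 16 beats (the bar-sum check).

1) 0.0ms=0b +761.905ms=4/3b
2) 761.905ms=4/3b +761.905ms=4/3b
3) 1523.81ms=8/3b +761.905ms=4/3b
4) 2285.714ms=4b +326.531ms=4/7b
5) 2612.245ms=32/7b +163.265ms=2/7b
6) 2775.51ms=34/7b +163.265ms=2/7b
7) 2938.776ms=36/7b +326.531ms=4/7b
8) 3265.306ms=40/7b +326.531ms=4/7b
9) 3591.837ms=44/7b +326.531ms=4/7b
10) 3918.367ms=48/7b +163.265ms=2/7b
11) 4081.633ms=50/7b +163.265ms=2/7b
12) 4244.898ms=52/7b +326.531ms=4/7b
13) 4571.429ms=8b +857.143ms=3/2b
14) 5428.571ms=19/2b +857.143ms=3/2b
15) 6285.714ms=11b +571.429ms=1b
16) 6857.143ms=12b +1142.857ms=2b
17) 8000.0ms=14b +571.429ms=1b
18) 8571.429ms=15b +571.429ms=1b
Σ=16b of 16 (105bpm 4/4) — PASS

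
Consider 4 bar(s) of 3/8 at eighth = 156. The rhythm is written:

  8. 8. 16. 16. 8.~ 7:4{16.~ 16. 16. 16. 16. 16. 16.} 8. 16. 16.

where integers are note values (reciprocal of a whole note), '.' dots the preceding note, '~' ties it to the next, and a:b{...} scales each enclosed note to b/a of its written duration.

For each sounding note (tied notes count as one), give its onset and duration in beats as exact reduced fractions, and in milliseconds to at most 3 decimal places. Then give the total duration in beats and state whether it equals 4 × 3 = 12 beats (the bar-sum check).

1) 0.0ms=0b +576.923ms=3/2b
2) 576.923ms=3/2b +576.923ms=3/2b
3) 1153.846ms=3b +288.462ms=3/4b
4) 1442.308ms=15/4b +288.462ms=3/4b
5) 1730.769ms=9/2b +906.593ms=33/14b
6) 2637.363ms=48/7b +164.835ms=3/7b
7) 2802.198ms=51/7b +164.835ms=3/7b
8) 2967.033ms=54/7b +164.835ms=3/7b
9) 3131.868ms=57/7b +164.835ms=3/7b
10) 3296.703ms=60/7b +164.835ms=3/7b
11) 3461.538ms=9b +576.923ms=3/2b
12) 4038.462ms=21/2b +288.462ms=3/4b
13) 4326.923ms=45/4b +288.462ms=3/4b
Σ=12b of 12 (156bpm 3/8) — PASS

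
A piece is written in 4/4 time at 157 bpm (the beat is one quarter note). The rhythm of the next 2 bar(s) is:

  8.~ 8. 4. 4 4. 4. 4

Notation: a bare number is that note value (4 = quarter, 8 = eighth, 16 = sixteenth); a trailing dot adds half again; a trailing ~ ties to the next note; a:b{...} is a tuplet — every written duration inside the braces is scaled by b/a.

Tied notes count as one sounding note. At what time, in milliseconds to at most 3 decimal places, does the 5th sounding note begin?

1. 0.0ms @ 0 + 573.248ms (3/2)
2. 573.248ms @ 3/2 + 573.248ms (3/2)
3. 1146.497ms @ 3 + 382.166ms (1)
4. 1528.662ms @ 4 + 573.248ms (3/2)
5. 2101.911ms @ 11/2 + 573.248ms (3/2)
6. 2675.159ms @ 7 + 382.166ms (1)

note 5 onset = 11/2b = 2101.911ms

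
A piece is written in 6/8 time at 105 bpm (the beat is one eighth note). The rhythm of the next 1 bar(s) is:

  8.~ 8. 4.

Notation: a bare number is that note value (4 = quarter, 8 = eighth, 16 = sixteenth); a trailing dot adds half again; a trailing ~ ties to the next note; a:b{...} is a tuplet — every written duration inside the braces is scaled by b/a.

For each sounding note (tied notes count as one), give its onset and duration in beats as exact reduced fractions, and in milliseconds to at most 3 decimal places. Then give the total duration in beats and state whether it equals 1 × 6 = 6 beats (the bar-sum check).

1) 0.0ms=0b +1714.286ms=3b
2) 1714.286ms=3b +1714.286ms=3b
Σ=6b of 6 (105bpm 6/8) — PASS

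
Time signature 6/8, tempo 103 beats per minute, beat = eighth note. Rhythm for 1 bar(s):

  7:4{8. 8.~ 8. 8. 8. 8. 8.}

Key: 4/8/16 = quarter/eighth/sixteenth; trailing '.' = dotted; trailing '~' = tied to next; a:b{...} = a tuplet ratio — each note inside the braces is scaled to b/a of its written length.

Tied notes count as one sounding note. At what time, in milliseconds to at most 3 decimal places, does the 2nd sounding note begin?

note 2 onset = 6/7b = 499.307ms

1. 0.0ms @ 0 + 499.307ms (6/7)
2. 499.307ms @ 6/7 + 998.613ms (12/7)
3. 1497.92ms @ 18/7 + 499.307ms (6/7)
4. 1997.226ms @ 24/7 + 499.307ms (6/7)
5. 2496.533ms @ 30/7 + 499.307ms (6/7)
6. 2995.839ms @ 36/7 + 499.307ms (6/7)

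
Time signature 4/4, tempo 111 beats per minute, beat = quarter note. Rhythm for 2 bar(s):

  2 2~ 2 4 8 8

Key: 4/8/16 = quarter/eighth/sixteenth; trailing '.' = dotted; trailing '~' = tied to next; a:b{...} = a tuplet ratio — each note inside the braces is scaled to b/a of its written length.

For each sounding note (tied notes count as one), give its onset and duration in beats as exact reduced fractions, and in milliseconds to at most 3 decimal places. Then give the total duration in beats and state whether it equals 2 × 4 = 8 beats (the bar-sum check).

1) 0.0ms=0b +1081.081ms=2b
2) 1081.081ms=2b +2162.162ms=4b
3) 3243.243ms=6b +540.541ms=1b
4) 3783.784ms=7b +270.27ms=1/2b
5) 4054.054ms=15/2b +270.27ms=1/2b
Σ=8b of 8 (111bpm 4/4) — PASS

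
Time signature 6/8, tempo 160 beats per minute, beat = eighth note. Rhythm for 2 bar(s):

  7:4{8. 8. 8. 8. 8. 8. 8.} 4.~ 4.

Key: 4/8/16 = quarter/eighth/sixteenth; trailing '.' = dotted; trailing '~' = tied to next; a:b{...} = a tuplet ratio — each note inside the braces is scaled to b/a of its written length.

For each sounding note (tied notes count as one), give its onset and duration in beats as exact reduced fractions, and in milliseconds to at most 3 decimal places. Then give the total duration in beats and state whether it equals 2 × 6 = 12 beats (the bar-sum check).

1) 0.0ms=0b +321.429ms=6/7b
2) 321.429ms=6/7b +321.429ms=6/7b
3) 642.857ms=12/7b +321.429ms=6/7b
4) 964.286ms=18/7b +321.429ms=6/7b
5) 1285.714ms=24/7b +321.429ms=6/7b
6) 1607.143ms=30/7b +321.429ms=6/7b
7) 1928.571ms=36/7b +321.429ms=6/7b
8) 2250.0ms=6b +2250.0ms=6b
Σ=12b of 12 (160bpm 6/8) — PASS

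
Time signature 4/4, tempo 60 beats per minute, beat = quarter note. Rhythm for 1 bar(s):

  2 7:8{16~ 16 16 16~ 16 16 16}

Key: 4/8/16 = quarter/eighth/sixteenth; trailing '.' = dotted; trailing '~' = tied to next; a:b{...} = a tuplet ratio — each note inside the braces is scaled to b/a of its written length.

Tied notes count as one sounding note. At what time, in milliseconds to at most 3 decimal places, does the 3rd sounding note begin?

note 3 onset = 18/7b = 2571.429ms

1. 0.0ms @ 0 + 2000.0ms (2)
2. 2000.0ms @ 2 + 571.429ms (4/7)
3. 2571.429ms @ 18/7 + 285.714ms (2/7)
4. 2857.143ms @ 20/7 + 571.429ms (4/7)
5. 3428.571ms @ 24/7 + 285.714ms (2/7)
6. 3714.286ms @ 26/7 + 285.714ms (2/7)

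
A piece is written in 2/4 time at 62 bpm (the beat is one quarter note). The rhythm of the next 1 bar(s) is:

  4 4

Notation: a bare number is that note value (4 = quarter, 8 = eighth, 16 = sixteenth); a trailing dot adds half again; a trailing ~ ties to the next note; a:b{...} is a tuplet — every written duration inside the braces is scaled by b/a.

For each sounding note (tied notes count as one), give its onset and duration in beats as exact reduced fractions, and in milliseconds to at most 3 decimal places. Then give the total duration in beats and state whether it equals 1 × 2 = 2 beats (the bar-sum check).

1) 0.0ms=0b +967.742ms=1b
2) 967.742ms=1b +967.742ms=1b
Σ=2b of 2 (62bpm 2/4) — PASS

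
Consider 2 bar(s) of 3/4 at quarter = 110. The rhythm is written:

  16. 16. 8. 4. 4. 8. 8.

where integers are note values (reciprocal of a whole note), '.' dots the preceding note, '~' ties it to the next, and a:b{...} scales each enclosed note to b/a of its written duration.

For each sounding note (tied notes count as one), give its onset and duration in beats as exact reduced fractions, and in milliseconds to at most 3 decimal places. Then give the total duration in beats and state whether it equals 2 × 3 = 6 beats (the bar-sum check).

1) 0.0ms=0b +204.545ms=3/8b
2) 204.545ms=3/8b +204.545ms=3/8b
3) 409.091ms=3/4b +409.091ms=3/4b
4) 818.182ms=3/2b +818.182ms=3/2b
5) 1636.364ms=3b +818.182ms=3/2b
6) 2454.545ms=9/2b +409.091ms=3/4b
7) 2863.636ms=21/4b +409.091ms=3/4b
Σ=6b of 6 (110bpm 3/4) — PASS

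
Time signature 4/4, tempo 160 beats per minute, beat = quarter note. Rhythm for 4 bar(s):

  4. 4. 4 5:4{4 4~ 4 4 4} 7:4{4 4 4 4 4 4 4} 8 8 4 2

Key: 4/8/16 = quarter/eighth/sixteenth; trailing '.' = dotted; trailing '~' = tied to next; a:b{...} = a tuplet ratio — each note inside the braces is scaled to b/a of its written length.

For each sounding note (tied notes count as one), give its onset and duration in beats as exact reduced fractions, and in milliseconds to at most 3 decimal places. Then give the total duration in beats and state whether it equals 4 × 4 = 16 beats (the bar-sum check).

1) 0.0ms=0b +562.5ms=3/2b
2) 562.5ms=3/2b +562.5ms=3/2b
3) 1125.0ms=3b +375.0ms=1b
4) 1500.0ms=4b +300.0ms=4/5b
5) 1800.0ms=24/5b +600.0ms=8/5b
6) 2400.0ms=32/5b +300.0ms=4/5b
7) 2700.0ms=36/5b +300.0ms=4/5b
8) 3000.0ms=8b +214.286ms=4/7b
9) 3214.286ms=60/7b +214.286ms=4/7b
10) 3428.571ms=64/7b +214.286ms=4/7b
11) 3642.857ms=68/7b +214.286ms=4/7b
12) 3857.143ms=72/7b +214.286ms=4/7b
13) 4071.429ms=76/7b +214.286ms=4/7b
14) 4285.714ms=80/7b +214.286ms=4/7b
15) 4500.0ms=12b +187.5ms=1/2b
16) 4687.5ms=25/2b +187.5ms=1/2b
17) 4875.0ms=13b +375.0ms=1b
18) 5250.0ms=14b +750.0ms=2b
Σ=16b of 16 (160bpm 4/4) — PASS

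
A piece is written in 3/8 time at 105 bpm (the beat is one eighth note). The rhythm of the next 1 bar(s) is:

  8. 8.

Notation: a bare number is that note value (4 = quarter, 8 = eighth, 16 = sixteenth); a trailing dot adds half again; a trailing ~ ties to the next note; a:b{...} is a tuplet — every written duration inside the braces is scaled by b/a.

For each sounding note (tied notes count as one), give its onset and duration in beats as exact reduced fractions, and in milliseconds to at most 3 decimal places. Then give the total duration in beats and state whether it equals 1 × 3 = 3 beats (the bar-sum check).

1) 0.0ms=0b +857.143ms=3/2b
2) 857.143ms=3/2b +857.143ms=3/2b
Σ=3b of 3 (105bpm 3/8) — PASS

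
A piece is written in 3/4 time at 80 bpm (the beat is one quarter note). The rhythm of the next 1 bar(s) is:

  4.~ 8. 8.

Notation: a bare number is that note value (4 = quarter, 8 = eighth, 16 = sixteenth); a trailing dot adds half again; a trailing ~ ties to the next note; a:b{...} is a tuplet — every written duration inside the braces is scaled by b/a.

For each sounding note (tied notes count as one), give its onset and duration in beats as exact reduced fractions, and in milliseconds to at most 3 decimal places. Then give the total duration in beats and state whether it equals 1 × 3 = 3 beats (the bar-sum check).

1) 0.0ms=0b +1687.5ms=9/4b
2) 1687.5ms=9/4b +562.5ms=3/4b
Σ=3b of 3 (80bpm 3/4) — PASS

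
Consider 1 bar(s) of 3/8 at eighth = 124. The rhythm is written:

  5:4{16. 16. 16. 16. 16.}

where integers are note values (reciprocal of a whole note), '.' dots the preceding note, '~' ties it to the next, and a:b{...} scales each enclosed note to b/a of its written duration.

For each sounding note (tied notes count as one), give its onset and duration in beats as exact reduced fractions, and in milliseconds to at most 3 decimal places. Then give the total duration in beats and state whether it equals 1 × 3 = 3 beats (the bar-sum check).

1) 0.0ms=0b +290.323ms=3/5b
2) 290.323ms=3/5b +290.323ms=3/5b
3) 580.645ms=6/5b +290.323ms=3/5b
4) 870.968ms=9/5b +290.323ms=3/5b
5) 1161.29ms=12/5b +290.323ms=3/5b
Σ=3b of 3 (124bpm 3/8) — PASS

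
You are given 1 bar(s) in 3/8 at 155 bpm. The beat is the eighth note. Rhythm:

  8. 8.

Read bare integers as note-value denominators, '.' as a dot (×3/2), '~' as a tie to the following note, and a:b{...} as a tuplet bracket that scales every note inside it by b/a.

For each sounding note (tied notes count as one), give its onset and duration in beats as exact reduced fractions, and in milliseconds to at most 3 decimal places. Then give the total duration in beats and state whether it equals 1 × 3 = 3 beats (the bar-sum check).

1) 0.0ms=0b +580.645ms=3/2b
2) 580.645ms=3/2b +580.645ms=3/2b
Σ=3b of 3 (155bpm 3/8) — PASS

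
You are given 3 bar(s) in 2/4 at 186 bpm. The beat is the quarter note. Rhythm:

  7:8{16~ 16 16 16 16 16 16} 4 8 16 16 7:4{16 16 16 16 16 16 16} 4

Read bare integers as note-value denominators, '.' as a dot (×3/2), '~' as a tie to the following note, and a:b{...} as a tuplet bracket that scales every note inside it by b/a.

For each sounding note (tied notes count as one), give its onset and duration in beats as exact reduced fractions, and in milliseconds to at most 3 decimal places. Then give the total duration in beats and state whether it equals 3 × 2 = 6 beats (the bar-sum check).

1) 0.0ms=0b +184.332ms=4/7b
2) 184.332ms=4/7b +92.166ms=2/7b
3) 276.498ms=6/7b +92.166ms=2/7b
4) 368.664ms=8/7b +92.166ms=2/7b
5) 460.829ms=10/7b +92.166ms=2/7b
6) 552.995ms=12/7b +92.166ms=2/7b
7) 645.161ms=2b +322.581ms=1b
8) 967.742ms=3b +161.29ms=1/2b
9) 1129.032ms=7/2b +80.645ms=1/4b
10) 1209.677ms=15/4b +80.645ms=1/4b
11) 1290.323ms=4b +46.083ms=1/7b
12) 1336.406ms=29/7b +46.083ms=1/7b
13) 1382.488ms=30/7b +46.083ms=1/7b
14) 1428.571ms=31/7b +46.083ms=1/7b
15) 1474.654ms=32/7b +46.083ms=1/7b
16) 1520.737ms=33/7b +46.083ms=1/7b
17) 1566.82ms=34/7b +46.083ms=1/7b
18) 1612.903ms=5b +322.581ms=1b
Σ=6b of 6 (186bpm 2/4) — PASS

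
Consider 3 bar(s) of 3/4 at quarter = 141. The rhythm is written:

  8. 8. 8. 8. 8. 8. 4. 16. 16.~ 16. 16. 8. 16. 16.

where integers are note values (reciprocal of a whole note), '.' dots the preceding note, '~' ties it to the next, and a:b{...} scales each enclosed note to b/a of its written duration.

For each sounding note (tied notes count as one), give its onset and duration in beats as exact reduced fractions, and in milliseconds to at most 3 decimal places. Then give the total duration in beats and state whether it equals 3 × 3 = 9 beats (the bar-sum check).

1) 0.0ms=0b +319.149ms=3/4b
2) 319.149ms=3/4b +319.149ms=3/4b
3) 638.298ms=3/2b +319.149ms=3/4b
4) 957.447ms=9/4b +319.149ms=3/4b
5) 1276.596ms=3b +319.149ms=3/4b
6) 1595.745ms=15/4b +319.149ms=3/4b
7) 1914.894ms=9/2b +638.298ms=3/2b
8) 2553.191ms=6b +159.574ms=3/8b
9) 2712.766ms=51/8b +319.149ms=3/4b
10) 3031.915ms=57/8b +159.574ms=3/8b
11) 3191.489ms=15/2b +319.149ms=3/4b
12) 3510.638ms=33/4b +159.574ms=3/8b
13) 3670.213ms=69/8b +159.574ms=3/8b
Σ=9b of 9 (141bpm 3/4) — PASS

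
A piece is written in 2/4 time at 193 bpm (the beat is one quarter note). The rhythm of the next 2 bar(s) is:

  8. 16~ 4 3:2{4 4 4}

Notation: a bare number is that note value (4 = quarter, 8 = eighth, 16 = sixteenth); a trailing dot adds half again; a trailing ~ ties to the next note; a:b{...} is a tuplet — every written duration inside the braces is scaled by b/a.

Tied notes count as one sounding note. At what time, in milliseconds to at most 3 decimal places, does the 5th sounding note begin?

note 5 onset = 10/3b = 1036.269ms

1. 0.0ms @ 0 + 233.161ms (3/4)
2. 233.161ms @ 3/4 + 388.601ms (5/4)
3. 621.762ms @ 2 + 207.254ms (2/3)
4. 829.016ms @ 8/3 + 207.254ms (2/3)
5. 1036.269ms @ 10/3 + 207.254ms (2/3)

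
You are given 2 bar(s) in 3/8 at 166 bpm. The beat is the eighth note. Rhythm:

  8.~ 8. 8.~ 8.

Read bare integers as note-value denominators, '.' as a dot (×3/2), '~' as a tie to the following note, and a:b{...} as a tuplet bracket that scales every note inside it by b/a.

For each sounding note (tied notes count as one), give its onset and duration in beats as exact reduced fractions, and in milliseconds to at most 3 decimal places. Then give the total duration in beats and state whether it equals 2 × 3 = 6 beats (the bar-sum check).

1) 0.0ms=0b +1084.337ms=3b
2) 1084.337ms=3b +1084.337ms=3b
Σ=6b of 6 (166bpm 3/8) — PASS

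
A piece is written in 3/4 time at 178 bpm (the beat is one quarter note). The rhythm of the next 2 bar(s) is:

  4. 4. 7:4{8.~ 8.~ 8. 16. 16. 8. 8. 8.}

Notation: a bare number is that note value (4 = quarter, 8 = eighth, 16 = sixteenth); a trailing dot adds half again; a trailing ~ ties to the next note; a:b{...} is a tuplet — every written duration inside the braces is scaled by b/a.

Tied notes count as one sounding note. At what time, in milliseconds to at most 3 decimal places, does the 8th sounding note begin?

note 8 onset = 39/7b = 1878.01ms

1. 0.0ms @ 0 + 505.618ms (3/2)
2. 505.618ms @ 3/2 + 505.618ms (3/2)
3. 1011.236ms @ 3 + 433.387ms (9/7)
4. 1444.623ms @ 30/7 + 72.231ms (3/14)
5. 1516.854ms @ 9/2 + 72.231ms (3/14)
6. 1589.085ms @ 33/7 + 144.462ms (3/7)
7. 1733.547ms @ 36/7 + 144.462ms (3/7)
8. 1878.01ms @ 39/7 + 144.462ms (3/7)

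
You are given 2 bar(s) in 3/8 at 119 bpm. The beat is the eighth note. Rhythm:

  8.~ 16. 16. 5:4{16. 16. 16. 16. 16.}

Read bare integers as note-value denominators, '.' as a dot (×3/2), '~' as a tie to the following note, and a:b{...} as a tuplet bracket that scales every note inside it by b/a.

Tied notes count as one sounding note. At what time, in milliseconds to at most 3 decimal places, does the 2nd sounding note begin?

note 2 onset = 9/4b = 1134.454ms

1. 0.0ms @ 0 + 1134.454ms (9/4)
2. 1134.454ms @ 9/4 + 378.151ms (3/4)
3. 1512.605ms @ 3 + 302.521ms (3/5)
4. 1815.126ms @ 18/5 + 302.521ms (3/5)
5. 2117.647ms @ 21/5 + 302.521ms (3/5)
6. 2420.168ms @ 24/5 + 302.521ms (3/5)
7. 2722.689ms @ 27/5 + 302.521ms (3/5)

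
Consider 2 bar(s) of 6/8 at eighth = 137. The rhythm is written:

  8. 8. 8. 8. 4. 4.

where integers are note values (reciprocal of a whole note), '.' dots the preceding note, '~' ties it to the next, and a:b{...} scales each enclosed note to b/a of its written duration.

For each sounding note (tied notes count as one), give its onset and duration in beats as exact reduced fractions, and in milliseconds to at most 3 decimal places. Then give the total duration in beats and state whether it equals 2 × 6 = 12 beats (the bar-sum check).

1) 0.0ms=0b +656.934ms=3/2b
2) 656.934ms=3/2b +656.934ms=3/2b
3) 1313.869ms=3b +656.934ms=3/2b
4) 1970.803ms=9/2b +656.934ms=3/2b
5) 2627.737ms=6b +1313.869ms=3b
6) 3941.606ms=9b +1313.869ms=3b
Σ=12b of 12 (137bpm 6/8) — PASS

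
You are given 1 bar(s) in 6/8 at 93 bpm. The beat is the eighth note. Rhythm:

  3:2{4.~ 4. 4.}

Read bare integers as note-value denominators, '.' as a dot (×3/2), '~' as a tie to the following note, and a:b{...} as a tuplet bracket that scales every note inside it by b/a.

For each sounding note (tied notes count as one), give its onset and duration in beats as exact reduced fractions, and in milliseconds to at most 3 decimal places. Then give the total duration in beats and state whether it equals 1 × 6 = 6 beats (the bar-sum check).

1) 0.0ms=0b +2580.645ms=4b
2) 2580.645ms=4b +1290.323ms=2b
Σ=6b of 6 (93bpm 6/8) — PASS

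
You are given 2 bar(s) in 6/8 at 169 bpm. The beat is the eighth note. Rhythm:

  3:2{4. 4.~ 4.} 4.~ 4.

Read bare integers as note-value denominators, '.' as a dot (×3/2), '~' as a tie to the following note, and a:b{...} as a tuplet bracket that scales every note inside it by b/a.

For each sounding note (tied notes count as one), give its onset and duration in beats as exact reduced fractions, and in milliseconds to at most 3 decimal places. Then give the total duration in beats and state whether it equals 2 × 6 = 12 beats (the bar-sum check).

1) 0.0ms=0b +710.059ms=2b
2) 710.059ms=2b +1420.118ms=4b
3) 2130.178ms=6b +2130.178ms=6b
Σ=12b of 12 (169bpm 6/8) — PASS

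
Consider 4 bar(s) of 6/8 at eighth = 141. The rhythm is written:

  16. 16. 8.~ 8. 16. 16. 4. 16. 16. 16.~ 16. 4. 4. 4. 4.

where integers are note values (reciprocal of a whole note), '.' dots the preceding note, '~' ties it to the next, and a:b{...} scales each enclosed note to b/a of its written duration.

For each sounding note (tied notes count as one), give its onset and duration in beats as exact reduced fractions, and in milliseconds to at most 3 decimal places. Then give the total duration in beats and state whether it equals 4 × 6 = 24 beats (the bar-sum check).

1) 0.0ms=0b +319.149ms=3/4b
2) 319.149ms=3/4b +319.149ms=3/4b
3) 638.298ms=3/2b +1276.596ms=3b
4) 1914.894ms=9/2b +319.149ms=3/4b
5) 2234.043ms=21/4b +319.149ms=3/4b
6) 2553.191ms=6b +1276.596ms=3b
7) 3829.787ms=9b +319.149ms=3/4b
8) 4148.936ms=39/4b +319.149ms=3/4b
9) 4468.085ms=21/2b +638.298ms=3/2b
10) 5106.383ms=12b +1276.596ms=3b
11) 6382.979ms=15b +1276.596ms=3b
12) 7659.574ms=18b +1276.596ms=3b
13) 8936.17ms=21b +1276.596ms=3b
Σ=24b of 24 (141bpm 6/8) — PASS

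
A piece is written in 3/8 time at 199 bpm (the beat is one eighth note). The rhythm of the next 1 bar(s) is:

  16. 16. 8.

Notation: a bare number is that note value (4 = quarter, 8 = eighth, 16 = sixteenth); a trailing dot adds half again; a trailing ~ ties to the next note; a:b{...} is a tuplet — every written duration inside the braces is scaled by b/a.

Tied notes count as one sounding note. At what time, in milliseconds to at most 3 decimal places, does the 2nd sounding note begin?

1. 0.0ms @ 0 + 226.131ms (3/4)
2. 226.131ms @ 3/4 + 226.131ms (3/4)
3. 452.261ms @ 3/2 + 452.261ms (3/2)

note 2 onset = 3/4b = 226.131ms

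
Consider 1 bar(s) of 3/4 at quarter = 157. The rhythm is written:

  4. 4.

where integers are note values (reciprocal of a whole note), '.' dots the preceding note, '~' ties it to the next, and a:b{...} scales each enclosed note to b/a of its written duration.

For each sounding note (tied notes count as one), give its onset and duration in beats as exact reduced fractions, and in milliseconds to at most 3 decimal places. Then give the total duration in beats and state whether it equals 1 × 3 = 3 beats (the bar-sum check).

1) 0.0ms=0b +573.248ms=3/2b
2) 573.248ms=3/2b +573.248ms=3/2b
Σ=3b of 3 (157bpm 3/4) — PASS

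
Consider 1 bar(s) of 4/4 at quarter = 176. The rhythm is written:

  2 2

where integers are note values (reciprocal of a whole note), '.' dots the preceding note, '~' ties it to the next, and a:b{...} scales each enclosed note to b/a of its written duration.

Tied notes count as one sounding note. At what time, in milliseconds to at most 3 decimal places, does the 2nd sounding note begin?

1. 0.0ms @ 0 + 681.818ms (2)
2. 681.818ms @ 2 + 681.818ms (2)

note 2 onset = 2b = 681.818ms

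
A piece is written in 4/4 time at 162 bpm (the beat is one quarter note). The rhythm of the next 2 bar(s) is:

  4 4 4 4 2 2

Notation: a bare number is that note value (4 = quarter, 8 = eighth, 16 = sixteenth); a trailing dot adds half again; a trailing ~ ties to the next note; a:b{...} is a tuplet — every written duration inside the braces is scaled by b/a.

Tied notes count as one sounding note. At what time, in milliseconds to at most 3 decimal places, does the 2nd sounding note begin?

1. 0.0ms @ 0 + 370.37ms (1)
2. 370.37ms @ 1 + 370.37ms (1)
3. 740.741ms @ 2 + 370.37ms (1)
4. 1111.111ms @ 3 + 370.37ms (1)
5. 1481.481ms @ 4 + 740.741ms (2)
6. 2222.222ms @ 6 + 740.741ms (2)

note 2 onset = 1b = 370.37ms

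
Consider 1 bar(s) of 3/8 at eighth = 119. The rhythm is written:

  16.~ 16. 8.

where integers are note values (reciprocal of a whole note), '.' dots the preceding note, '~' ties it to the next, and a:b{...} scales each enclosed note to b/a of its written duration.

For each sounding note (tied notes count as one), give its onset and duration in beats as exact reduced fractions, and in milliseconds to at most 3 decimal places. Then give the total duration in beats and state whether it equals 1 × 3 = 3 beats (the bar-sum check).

1) 0.0ms=0b +756.303ms=3/2b
2) 756.303ms=3/2b +756.303ms=3/2b
Σ=3b of 3 (119bpm 3/8) — PASS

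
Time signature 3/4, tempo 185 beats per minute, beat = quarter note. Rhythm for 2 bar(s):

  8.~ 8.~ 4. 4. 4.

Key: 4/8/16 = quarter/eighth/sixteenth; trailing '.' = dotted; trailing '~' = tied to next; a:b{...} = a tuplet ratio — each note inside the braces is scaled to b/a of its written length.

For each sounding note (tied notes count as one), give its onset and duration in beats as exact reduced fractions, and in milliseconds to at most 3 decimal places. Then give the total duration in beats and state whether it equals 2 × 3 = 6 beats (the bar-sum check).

1) 0.0ms=0b +972.973ms=3b
2) 972.973ms=3b +486.486ms=3/2b
3) 1459.459ms=9/2b +486.486ms=3/2b
Σ=6b of 6 (185bpm 3/4) — PASS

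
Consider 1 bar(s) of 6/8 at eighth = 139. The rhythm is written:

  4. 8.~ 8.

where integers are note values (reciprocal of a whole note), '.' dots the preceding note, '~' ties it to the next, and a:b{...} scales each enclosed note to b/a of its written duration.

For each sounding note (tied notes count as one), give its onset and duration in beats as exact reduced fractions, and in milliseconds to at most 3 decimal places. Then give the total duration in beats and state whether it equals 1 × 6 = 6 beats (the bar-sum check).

1) 0.0ms=0b +1294.964ms=3b
2) 1294.964ms=3b +1294.964ms=3b
Σ=6b of 6 (139bpm 6/8) — PASS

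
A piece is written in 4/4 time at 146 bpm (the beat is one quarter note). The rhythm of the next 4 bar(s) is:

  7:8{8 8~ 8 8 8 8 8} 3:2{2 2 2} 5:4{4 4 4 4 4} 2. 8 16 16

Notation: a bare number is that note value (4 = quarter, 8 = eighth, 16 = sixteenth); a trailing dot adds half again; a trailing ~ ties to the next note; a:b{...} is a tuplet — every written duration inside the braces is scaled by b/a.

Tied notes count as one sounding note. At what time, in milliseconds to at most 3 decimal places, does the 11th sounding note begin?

note 11 onset = 44/5b = 3616.438ms

1. 0.0ms @ 0 + 234.834ms (4/7)
2. 234.834ms @ 4/7 + 469.667ms (8/7)
3. 704.501ms @ 12/7 + 234.834ms (4/7)
4. 939.335ms @ 16/7 + 234.834ms (4/7)
5. 1174.168ms @ 20/7 + 234.834ms (4/7)
6. 1409.002ms @ 24/7 + 234.834ms (4/7)
7. 1643.836ms @ 4 + 547.945ms (4/3)
8. 2191.781ms @ 16/3 + 547.945ms (4/3)
9. 2739.726ms @ 20/3 + 547.945ms (4/3)
10. 3287.671ms @ 8 + 328.767ms (4/5)
11. 3616.438ms @ 44/5 + 328.767ms (4/5)
12. 3945.205ms @ 48/5 + 328.767ms (4/5)
13. 4273.973ms @ 52/5 + 328.767ms (4/5)
14. 4602.74ms @ 56/5 + 328.767ms (4/5)
15. 4931.507ms @ 12 + 1232.877ms (3)
16. 6164.384ms @ 15 + 205.479ms (1/2)
17. 6369.863ms @ 31/2 + 102.74ms (1/4)
18. 6472.603ms @ 63/4 + 102.74ms (1/4)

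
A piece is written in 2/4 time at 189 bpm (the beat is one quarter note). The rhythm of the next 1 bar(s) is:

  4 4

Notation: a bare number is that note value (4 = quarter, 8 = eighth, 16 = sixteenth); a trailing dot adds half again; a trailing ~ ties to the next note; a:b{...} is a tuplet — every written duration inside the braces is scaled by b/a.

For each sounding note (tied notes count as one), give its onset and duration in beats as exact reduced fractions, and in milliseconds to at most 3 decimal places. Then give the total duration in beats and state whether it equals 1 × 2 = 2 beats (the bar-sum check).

1) 0.0ms=0b +317.46ms=1b
2) 317.46ms=1b +317.46ms=1b
Σ=2b of 2 (189bpm 2/4) — PASS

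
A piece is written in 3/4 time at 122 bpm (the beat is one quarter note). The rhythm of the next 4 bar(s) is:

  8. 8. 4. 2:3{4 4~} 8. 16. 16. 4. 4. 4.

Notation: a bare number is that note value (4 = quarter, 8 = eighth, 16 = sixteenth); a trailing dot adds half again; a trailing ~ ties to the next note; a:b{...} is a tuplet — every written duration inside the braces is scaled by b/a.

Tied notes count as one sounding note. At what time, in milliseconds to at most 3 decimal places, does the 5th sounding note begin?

1. 0.0ms @ 0 + 368.852ms (3/4)
2. 368.852ms @ 3/4 + 368.852ms (3/4)
3. 737.705ms @ 3/2 + 737.705ms (3/2)
4. 1475.41ms @ 3 + 737.705ms (3/2)
5. 2213.115ms @ 9/2 + 1106.557ms (9/4)
6. 3319.672ms @ 27/4 + 184.426ms (3/8)
7. 3504.098ms @ 57/8 + 184.426ms (3/8)
8. 3688.525ms @ 15/2 + 737.705ms (3/2)
9. 4426.23ms @ 9 + 737.705ms (3/2)
10. 5163.934ms @ 21/2 + 737.705ms (3/2)

note 5 onset = 9/2b = 2213.115ms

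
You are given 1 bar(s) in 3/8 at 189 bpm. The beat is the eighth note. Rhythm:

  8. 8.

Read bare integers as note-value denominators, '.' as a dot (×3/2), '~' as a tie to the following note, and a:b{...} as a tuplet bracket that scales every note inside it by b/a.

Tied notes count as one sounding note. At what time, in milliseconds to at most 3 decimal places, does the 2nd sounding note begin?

1. 0.0ms @ 0 + 476.19ms (3/2)
2. 476.19ms @ 3/2 + 476.19ms (3/2)

note 2 onset = 3/2b = 476.19ms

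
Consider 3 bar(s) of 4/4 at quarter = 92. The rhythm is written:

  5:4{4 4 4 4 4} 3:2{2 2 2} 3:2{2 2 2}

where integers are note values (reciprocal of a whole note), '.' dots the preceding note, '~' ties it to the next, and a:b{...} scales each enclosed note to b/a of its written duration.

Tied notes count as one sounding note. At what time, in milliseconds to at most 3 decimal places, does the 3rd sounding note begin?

1. 0.0ms @ 0 + 521.739ms (4/5)
2. 521.739ms @ 4/5 + 521.739ms (4/5)
3. 1043.478ms @ 8/5 + 521.739ms (4/5)
4. 1565.217ms @ 12/5 + 521.739ms (4/5)
5. 2086.957ms @ 16/5 + 521.739ms (4/5)
6. 2608.696ms @ 4 + 869.565ms (4/3)
7. 3478.261ms @ 16/3 + 869.565ms (4/3)
8. 4347.826ms @ 20/3 + 869.565ms (4/3)
9. 5217.391ms @ 8 + 869.565ms (4/3)
10. 6086.957ms @ 28/3 + 869.565ms (4/3)
11. 6956.522ms @ 32/3 + 869.565ms (4/3)

note 3 onset = 8/5b = 1043.478ms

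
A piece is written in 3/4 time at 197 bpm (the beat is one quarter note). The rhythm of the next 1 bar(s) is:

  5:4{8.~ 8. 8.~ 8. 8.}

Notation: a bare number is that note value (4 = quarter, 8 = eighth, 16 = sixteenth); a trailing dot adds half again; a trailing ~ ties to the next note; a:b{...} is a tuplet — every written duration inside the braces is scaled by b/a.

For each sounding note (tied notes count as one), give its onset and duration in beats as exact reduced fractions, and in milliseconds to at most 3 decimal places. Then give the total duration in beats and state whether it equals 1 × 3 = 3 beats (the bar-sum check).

1) 0.0ms=0b +365.482ms=6/5b
2) 365.482ms=6/5b +365.482ms=6/5b
3) 730.964ms=12/5b +182.741ms=3/5b
Σ=3b of 3 (197bpm 3/4) — PASS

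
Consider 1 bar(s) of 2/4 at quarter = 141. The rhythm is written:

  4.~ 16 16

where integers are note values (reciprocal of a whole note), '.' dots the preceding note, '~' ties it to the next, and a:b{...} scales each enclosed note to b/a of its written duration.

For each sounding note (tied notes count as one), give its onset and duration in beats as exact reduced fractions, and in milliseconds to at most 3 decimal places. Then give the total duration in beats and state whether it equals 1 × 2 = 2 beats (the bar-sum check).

1) 0.0ms=0b +744.681ms=7/4b
2) 744.681ms=7/4b +106.383ms=1/4b
Σ=2b of 2 (141bpm 2/4) — PASS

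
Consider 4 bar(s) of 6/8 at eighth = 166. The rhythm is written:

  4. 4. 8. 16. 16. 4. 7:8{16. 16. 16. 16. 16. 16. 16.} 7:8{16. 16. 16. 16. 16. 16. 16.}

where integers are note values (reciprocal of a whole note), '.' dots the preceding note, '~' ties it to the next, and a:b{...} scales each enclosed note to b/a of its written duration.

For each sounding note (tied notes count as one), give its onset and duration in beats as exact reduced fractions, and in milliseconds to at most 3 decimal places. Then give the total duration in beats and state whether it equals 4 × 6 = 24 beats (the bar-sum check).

1) 0.0ms=0b +1084.337ms=3b
2) 1084.337ms=3b +1084.337ms=3b
3) 2168.675ms=6b +542.169ms=3/2b
4) 2710.843ms=15/2b +271.084ms=3/4b
5) 2981.928ms=33/4b +271.084ms=3/4b
6) 3253.012ms=9b +1084.337ms=3b
7) 4337.349ms=12b +309.811ms=6/7b
8) 4647.16ms=90/7b +309.811ms=6/7b
9) 4956.971ms=96/7b +309.811ms=6/7b
10) 5266.781ms=102/7b +309.811ms=6/7b
11) 5576.592ms=108/7b +309.811ms=6/7b
12) 5886.403ms=114/7b +309.811ms=6/7b
13) 6196.213ms=120/7b +309.811ms=6/7b
14) 6506.024ms=18b +309.811ms=6/7b
15) 6815.835ms=132/7b +309.811ms=6/7b
16) 7125.645ms=138/7b +309.811ms=6/7b
17) 7435.456ms=144/7b +309.811ms=6/7b
18) 7745.267ms=150/7b +309.811ms=6/7b
19) 8055.077ms=156/7b +309.811ms=6/7b
20) 8364.888ms=162/7b +309.811ms=6/7b
Σ=24b of 24 (166bpm 6/8) — PASS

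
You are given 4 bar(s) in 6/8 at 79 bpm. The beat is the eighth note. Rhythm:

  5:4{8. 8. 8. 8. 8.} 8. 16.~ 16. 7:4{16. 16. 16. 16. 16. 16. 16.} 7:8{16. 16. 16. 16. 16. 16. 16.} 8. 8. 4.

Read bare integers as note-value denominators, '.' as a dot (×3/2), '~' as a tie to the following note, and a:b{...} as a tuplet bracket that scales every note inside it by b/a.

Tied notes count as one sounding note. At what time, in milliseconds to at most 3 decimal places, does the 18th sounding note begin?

1. 0.0ms @ 0 + 911.392ms (6/5)
2. 911.392ms @ 6/5 + 911.392ms (6/5)
3. 1822.785ms @ 12/5 + 911.392ms (6/5)
4. 2734.177ms @ 18/5 + 911.392ms (6/5)
5. 3645.57ms @ 24/5 + 911.392ms (6/5)
6. 4556.962ms @ 6 + 1139.241ms (3/2)
7. 5696.203ms @ 15/2 + 1139.241ms (3/2)
8. 6835.443ms @ 9 + 325.497ms (3/7)
9. 7160.94ms @ 66/7 + 325.497ms (3/7)
10. 7486.438ms @ 69/7 + 325.497ms (3/7)
11. 7811.935ms @ 72/7 + 325.497ms (3/7)
12. 8137.432ms @ 75/7 + 325.497ms (3/7)
13. 8462.929ms @ 78/7 + 325.497ms (3/7)
14. 8788.427ms @ 81/7 + 325.497ms (3/7)
15. 9113.924ms @ 12 + 650.995ms (6/7)
16. 9764.919ms @ 90/7 + 650.995ms (6/7)
17. 10415.913ms @ 96/7 + 650.995ms (6/7)
18. 11066.908ms @ 102/7 + 650.995ms (6/7)
19. 11717.902ms @ 108/7 + 650.995ms (6/7)
20. 12368.897ms @ 114/7 + 650.995ms (6/7)
21. 13019.892ms @ 120/7 + 650.995ms (6/7)
22. 13670.886ms @ 18 + 1139.241ms (3/2)
23. 14810.127ms @ 39/2 + 1139.241ms (3/2)
24. 15949.367ms @ 21 + 2278.481ms (3)

note 18 onset = 102/7b = 11066.908ms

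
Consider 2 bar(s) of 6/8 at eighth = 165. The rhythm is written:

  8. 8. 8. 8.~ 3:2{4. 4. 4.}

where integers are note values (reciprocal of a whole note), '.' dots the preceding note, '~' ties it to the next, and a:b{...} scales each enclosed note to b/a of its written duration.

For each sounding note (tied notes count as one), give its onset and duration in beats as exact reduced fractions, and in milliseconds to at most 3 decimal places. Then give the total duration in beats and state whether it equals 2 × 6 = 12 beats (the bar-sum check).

1) 0.0ms=0b +545.455ms=3/2b
2) 545.455ms=3/2b +545.455ms=3/2b
3) 1090.909ms=3b +545.455ms=3/2b
4) 1636.364ms=9/2b +1272.727ms=7/2b
5) 2909.091ms=8b +727.273ms=2b
6) 3636.364ms=10b +727.273ms=2b
Σ=12b of 12 (165bpm 6/8) — PASS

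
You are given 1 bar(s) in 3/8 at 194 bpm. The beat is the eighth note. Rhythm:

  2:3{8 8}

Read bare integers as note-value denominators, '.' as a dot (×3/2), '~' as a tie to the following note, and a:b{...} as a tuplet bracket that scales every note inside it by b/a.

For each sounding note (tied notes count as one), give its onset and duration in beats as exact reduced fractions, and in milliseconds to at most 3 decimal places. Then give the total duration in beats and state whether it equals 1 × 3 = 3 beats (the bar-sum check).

1) 0.0ms=0b +463.918ms=3/2b
2) 463.918ms=3/2b +463.918ms=3/2b
Σ=3b of 3 (194bpm 3/8) — PASS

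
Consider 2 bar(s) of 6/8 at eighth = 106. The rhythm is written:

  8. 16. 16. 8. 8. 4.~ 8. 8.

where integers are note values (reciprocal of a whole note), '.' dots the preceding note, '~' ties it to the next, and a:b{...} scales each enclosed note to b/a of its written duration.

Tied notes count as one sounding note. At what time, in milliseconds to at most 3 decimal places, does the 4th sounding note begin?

note 4 onset = 3b = 1698.113ms

1. 0.0ms @ 0 + 849.057ms (3/2)
2. 849.057ms @ 3/2 + 424.528ms (3/4)
3. 1273.585ms @ 9/4 + 424.528ms (3/4)
4. 1698.113ms @ 3 + 849.057ms (3/2)
5. 2547.17ms @ 9/2 + 849.057ms (3/2)
6. 3396.226ms @ 6 + 2547.17ms (9/2)
7. 5943.396ms @ 21/2 + 849.057ms (3/2)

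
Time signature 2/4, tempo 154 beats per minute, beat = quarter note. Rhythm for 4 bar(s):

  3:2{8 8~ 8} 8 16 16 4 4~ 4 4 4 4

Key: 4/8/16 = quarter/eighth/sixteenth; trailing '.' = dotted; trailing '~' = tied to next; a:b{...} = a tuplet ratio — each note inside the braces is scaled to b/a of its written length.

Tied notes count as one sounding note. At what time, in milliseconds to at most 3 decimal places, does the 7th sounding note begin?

note 7 onset = 3b = 1168.831ms

1. 0.0ms @ 0 + 129.87ms (1/3)
2. 129.87ms @ 1/3 + 259.74ms (2/3)
3. 389.61ms @ 1 + 194.805ms (1/2)
4. 584.416ms @ 3/2 + 97.403ms (1/4)
5. 681.818ms @ 7/4 + 97.403ms (1/4)
6. 779.221ms @ 2 + 389.61ms (1)
7. 1168.831ms @ 3 + 779.221ms (2)
8. 1948.052ms @ 5 + 389.61ms (1)
9. 2337.662ms @ 6 + 389.61ms (1)
10. 2727.273ms @ 7 + 389.61ms (1)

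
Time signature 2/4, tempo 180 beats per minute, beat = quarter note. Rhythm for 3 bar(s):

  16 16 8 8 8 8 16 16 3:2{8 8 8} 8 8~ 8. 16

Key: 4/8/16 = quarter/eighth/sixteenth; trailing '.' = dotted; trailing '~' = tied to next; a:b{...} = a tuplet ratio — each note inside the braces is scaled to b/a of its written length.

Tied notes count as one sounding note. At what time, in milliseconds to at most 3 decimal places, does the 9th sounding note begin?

note 9 onset = 3b = 1000.0ms

1. 0.0ms @ 0 + 83.333ms (1/4)
2. 83.333ms @ 1/4 + 83.333ms (1/4)
3. 166.667ms @ 1/2 + 166.667ms (1/2)
4. 333.333ms @ 1 + 166.667ms (1/2)
5. 500.0ms @ 3/2 + 166.667ms (1/2)
6. 666.667ms @ 2 + 166.667ms (1/2)
7. 833.333ms @ 5/2 + 83.333ms (1/4)
8. 916.667ms @ 11/4 + 83.333ms (1/4)
9. 1000.0ms @ 3 + 111.111ms (1/3)
10. 1111.111ms @ 10/3 + 111.111ms (1/3)
11. 1222.222ms @ 11/3 + 111.111ms (1/3)
12. 1333.333ms @ 4 + 166.667ms (1/2)
13. 1500.0ms @ 9/2 + 416.667ms (5/4)
14. 1916.667ms @ 23/4 + 83.333ms (1/4)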